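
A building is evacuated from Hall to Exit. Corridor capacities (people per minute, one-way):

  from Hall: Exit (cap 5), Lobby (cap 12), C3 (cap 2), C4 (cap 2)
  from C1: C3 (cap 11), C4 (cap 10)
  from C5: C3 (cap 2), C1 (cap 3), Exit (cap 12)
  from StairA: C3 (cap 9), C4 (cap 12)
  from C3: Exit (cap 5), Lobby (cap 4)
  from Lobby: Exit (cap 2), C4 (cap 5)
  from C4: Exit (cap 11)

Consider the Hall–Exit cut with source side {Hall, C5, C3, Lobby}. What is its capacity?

34

Edges leaving {Hall, C5, C3, Lobby}: Hall→C4 (2), Hall→Exit (5), C5→C1 (3), C5→Exit (12), C3→Exit (5), Lobby→C4 (5), Lobby→Exit (2).
Cut capacity = 2 + 5 + 3 + 12 + 5 + 5 + 2 = 34.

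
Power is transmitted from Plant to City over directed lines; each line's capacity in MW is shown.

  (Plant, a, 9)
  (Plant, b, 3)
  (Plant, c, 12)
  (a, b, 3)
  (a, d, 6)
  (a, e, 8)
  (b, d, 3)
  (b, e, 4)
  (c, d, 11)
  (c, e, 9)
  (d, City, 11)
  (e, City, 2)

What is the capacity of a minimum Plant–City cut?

Augment Plant→a→d→City: bottleneck 6, flow now 6.
Augment Plant→a→e→City: bottleneck 2, flow now 8.
Augment Plant→b→d→City: bottleneck 3, flow now 11.
Augment Plant→c→d→City: bottleneck 2, flow now 13.
No augmenting path remains; maximum flow = 13.
By max-flow min-cut, the minimum cut capacity equals the max flow.
In the residual graph, reachable from Plant: {Plant, a, b, c, d, e}.
Min-cut edges: d→City (11), e→City (2); capacity 11 + 2 = 13.

13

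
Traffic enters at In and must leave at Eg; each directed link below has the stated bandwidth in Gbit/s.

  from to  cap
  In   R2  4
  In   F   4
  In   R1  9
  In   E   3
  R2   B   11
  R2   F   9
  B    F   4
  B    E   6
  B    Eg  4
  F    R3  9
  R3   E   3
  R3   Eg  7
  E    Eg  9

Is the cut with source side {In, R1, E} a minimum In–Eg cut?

No — its capacity is 17, but the minimum cut has capacity 11.

Given cut capacity: 4 + 4 + 9 = 17.
Augment In→E→Eg: bottleneck 3, flow now 3.
Augment In→R2→B→Eg: bottleneck 4, flow now 7.
Augment In→F→R3→Eg: bottleneck 4, flow now 11.
No augmenting path remains; maximum flow = 11.
In the residual graph, reachable from In: {In, R1}.
Min-cut edges: In→R2 (4), In→F (4), In→E (3); capacity 4 + 4 + 3 = 11.
Cut capacity 17 exceeds the max flow 11, so it is not minimum.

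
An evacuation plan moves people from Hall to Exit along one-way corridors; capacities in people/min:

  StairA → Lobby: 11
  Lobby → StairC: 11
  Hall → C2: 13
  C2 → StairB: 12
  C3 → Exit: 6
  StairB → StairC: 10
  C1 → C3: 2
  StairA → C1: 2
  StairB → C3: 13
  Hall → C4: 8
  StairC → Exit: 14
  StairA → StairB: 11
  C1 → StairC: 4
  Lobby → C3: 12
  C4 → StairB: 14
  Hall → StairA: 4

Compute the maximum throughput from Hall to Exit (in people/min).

Augment Hall→C2→StairB→StairC→Exit: bottleneck 10, flow now 10.
Augment Hall→C2→StairB→C3→Exit: bottleneck 2, flow now 12.
Augment Hall→C4→StairB→C3→Exit: bottleneck 4, flow now 16.
Augment Hall→StairA→Lobby→StairC→Exit: bottleneck 4, flow now 20.
No augmenting path remains; maximum flow = 20.
In the residual graph, reachable from Hall: {Hall, C2, C4, StairB, C3}.
Min-cut edges: Hall→StairA (4), StairB→StairC (10), C3→Exit (6); capacity 4 + 10 + 6 = 20.
This cut is saturated, so no flow can exceed 20.

20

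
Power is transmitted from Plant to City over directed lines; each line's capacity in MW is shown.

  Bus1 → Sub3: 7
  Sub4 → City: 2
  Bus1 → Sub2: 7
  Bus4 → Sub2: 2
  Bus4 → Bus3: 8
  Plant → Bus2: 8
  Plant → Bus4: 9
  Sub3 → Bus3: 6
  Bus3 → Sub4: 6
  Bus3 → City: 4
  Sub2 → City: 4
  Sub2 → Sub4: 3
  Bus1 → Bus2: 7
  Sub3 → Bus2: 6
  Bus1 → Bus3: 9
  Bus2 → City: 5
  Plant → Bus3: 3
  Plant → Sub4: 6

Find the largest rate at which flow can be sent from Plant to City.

13

Augment Plant→Bus3→City: bottleneck 3, flow now 3.
Augment Plant→Sub4→City: bottleneck 2, flow now 5.
Augment Plant→Bus2→City: bottleneck 5, flow now 10.
Augment Plant→Bus4→Bus3→City: bottleneck 1, flow now 11.
Augment Plant→Bus4→Sub2→City: bottleneck 2, flow now 13.
No augmenting path remains; maximum flow = 13.
In the residual graph, reachable from Plant: {Plant, Bus4, Bus3, Sub4, Bus2}.
Min-cut edges: Bus4→Sub2 (2), Bus3→City (4), Sub4→City (2), Bus2→City (5); capacity 2 + 4 + 2 + 5 = 13.
This cut is saturated, so no flow can exceed 13.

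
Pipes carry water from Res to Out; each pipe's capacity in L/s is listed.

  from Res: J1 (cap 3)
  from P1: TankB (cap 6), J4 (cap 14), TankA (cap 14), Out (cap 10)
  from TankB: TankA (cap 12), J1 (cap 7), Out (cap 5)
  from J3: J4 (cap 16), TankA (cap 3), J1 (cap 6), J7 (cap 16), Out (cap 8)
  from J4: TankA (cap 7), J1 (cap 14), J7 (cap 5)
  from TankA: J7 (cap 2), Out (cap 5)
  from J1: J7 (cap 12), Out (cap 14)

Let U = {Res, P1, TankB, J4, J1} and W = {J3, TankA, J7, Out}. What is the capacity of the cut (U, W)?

79

Edges leaving {Res, P1, TankB, J4, J1}: P1→TankA (14), P1→Out (10), TankB→TankA (12), TankB→Out (5), J4→TankA (7), J4→J7 (5), J1→J7 (12), J1→Out (14).
Cut capacity = 14 + 10 + 12 + 5 + 7 + 5 + 12 + 14 = 79.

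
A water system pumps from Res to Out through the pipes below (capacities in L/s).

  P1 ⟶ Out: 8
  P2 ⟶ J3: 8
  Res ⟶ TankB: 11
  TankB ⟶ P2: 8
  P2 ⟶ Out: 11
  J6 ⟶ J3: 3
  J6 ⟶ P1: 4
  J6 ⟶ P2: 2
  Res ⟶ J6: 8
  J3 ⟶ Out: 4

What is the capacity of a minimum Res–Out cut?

Augment Res→J6→P2→Out: bottleneck 2, flow now 2.
Augment Res→J6→J3→Out: bottleneck 3, flow now 5.
Augment Res→J6→P1→Out: bottleneck 3, flow now 8.
Augment Res→TankB→P2→Out: bottleneck 8, flow now 16.
No augmenting path remains; maximum flow = 16.
By max-flow min-cut, the minimum cut capacity equals the max flow.
In the residual graph, reachable from Res: {Res, TankB}.
Min-cut edges: Res→J6 (8), TankB→P2 (8); capacity 8 + 8 = 16.

16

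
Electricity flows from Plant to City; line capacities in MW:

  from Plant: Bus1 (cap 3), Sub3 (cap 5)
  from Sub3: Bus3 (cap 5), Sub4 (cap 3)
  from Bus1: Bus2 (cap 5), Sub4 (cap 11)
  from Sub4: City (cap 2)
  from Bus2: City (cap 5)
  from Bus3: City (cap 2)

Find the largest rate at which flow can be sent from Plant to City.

7

Augment Plant→Sub3→Sub4→City: bottleneck 2, flow now 2.
Augment Plant→Sub3→Bus3→City: bottleneck 2, flow now 4.
Augment Plant→Bus1→Bus2→City: bottleneck 3, flow now 7.
No augmenting path remains; maximum flow = 7.
In the residual graph, reachable from Plant: {Plant, Sub3, Sub4, Bus3}.
Min-cut edges: Plant→Bus1 (3), Sub4→City (2), Bus3→City (2); capacity 3 + 2 + 2 = 7.
This cut is saturated, so no flow can exceed 7.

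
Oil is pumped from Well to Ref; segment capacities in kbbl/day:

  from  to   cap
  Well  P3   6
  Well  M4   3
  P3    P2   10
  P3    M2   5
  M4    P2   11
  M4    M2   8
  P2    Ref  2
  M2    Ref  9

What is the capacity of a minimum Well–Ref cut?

Augment Well→P3→P2→Ref: bottleneck 2, flow now 2.
Augment Well→P3→M2→Ref: bottleneck 4, flow now 6.
Augment Well→M4→M2→Ref: bottleneck 3, flow now 9.
No augmenting path remains; maximum flow = 9.
By max-flow min-cut, the minimum cut capacity equals the max flow.
In the residual graph, reachable from Well: {Well}.
Min-cut edges: Well→P3 (6), Well→M4 (3); capacity 6 + 3 = 9.

9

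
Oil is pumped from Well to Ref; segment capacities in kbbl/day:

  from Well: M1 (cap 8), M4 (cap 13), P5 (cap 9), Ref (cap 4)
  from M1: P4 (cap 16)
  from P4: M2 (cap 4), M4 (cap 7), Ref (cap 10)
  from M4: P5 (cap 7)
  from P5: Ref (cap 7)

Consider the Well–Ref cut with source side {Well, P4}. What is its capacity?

55

Edges leaving {Well, P4}: Well→M1 (8), Well→M4 (13), Well→P5 (9), Well→Ref (4), P4→M2 (4), P4→M4 (7), P4→Ref (10).
Cut capacity = 8 + 13 + 9 + 4 + 4 + 7 + 10 = 55.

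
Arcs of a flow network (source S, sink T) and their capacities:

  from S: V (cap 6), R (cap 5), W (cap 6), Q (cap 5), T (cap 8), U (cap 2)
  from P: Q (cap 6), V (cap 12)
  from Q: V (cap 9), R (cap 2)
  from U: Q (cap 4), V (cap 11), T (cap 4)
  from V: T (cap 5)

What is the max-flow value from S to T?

15

Augment S→T: bottleneck 8, flow now 8.
Augment S→U→T: bottleneck 2, flow now 10.
Augment S→V→T: bottleneck 5, flow now 15.
No augmenting path remains; maximum flow = 15.
In the residual graph, reachable from S: {S, Q, R, V, W}.
Min-cut edges: S→U (2), S→T (8), V→T (5); capacity 2 + 8 + 5 = 15.
This cut is saturated, so no flow can exceed 15.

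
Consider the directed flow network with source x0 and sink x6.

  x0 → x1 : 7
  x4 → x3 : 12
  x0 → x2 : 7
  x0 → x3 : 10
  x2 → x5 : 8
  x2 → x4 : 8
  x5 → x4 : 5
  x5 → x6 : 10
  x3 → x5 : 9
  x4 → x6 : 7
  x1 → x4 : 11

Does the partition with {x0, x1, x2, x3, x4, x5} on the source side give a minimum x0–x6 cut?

Yes — it is a minimum cut (capacity 17).

Given cut capacity: 7 + 10 = 17.
Augment x0→x1→x4→x6: bottleneck 7, flow now 7.
Augment x0→x2→x5→x6: bottleneck 7, flow now 14.
Augment x0→x3→x5→x6: bottleneck 3, flow now 17.
No augmenting path remains; maximum flow = 17.
Cut capacity 17 equals the max flow, so it is a minimum cut.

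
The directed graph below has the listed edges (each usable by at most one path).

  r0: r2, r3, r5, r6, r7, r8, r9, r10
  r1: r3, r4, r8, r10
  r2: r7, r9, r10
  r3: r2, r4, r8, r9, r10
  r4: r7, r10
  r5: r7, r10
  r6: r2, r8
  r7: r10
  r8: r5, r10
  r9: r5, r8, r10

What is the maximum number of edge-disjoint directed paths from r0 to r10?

Assign every edge capacity 1; by Menger, the answer equals the max flow.
Path r0→r10 (+1); total 1.
Path r0→r2→r10 (+1); total 2.
Path r0→r3→r10 (+1); total 3.
Path r0→r5→r10 (+1); total 4.
Path r0→r7→r10 (+1); total 5.
Path r0→r8→r10 (+1); total 6.
Path r0→r9→r10 (+1); total 7.
No residual r0→r10 path; max flow = 7.
Certifying cut of size 7: {r0→r10, r0→r3, r2→r10, r5→r10, r7→r10, r8→r10, r9→r10}.

7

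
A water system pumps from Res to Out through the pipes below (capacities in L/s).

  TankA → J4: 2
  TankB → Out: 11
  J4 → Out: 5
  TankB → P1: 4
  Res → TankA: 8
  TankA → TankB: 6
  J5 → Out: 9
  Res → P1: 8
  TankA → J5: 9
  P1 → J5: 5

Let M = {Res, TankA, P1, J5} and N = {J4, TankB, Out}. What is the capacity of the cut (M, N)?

17

Edges leaving {Res, TankA, P1, J5}: TankA→J4 (2), TankA→TankB (6), J5→Out (9).
Cut capacity = 2 + 6 + 9 = 17.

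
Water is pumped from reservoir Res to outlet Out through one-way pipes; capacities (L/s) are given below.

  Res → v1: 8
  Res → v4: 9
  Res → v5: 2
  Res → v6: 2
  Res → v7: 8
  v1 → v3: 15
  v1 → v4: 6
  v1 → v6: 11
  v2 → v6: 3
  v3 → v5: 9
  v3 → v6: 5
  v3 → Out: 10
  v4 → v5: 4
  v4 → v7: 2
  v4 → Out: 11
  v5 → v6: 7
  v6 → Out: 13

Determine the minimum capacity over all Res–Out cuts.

21

Augment Res→v4→Out: bottleneck 9, flow now 9.
Augment Res→v6→Out: bottleneck 2, flow now 11.
Augment Res→v1→v3→Out: bottleneck 8, flow now 19.
Augment Res→v5→v6→Out: bottleneck 2, flow now 21.
No augmenting path remains; maximum flow = 21.
By max-flow min-cut, the minimum cut capacity equals the max flow.
In the residual graph, reachable from Res: {Res, v7}.
Min-cut edges: Res→v1 (8), Res→v4 (9), Res→v5 (2), Res→v6 (2); capacity 8 + 9 + 2 + 2 = 21.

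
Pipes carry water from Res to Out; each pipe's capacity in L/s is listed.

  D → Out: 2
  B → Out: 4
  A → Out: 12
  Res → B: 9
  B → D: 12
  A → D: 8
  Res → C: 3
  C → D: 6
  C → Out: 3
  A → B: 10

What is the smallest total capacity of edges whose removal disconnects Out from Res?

9

Augment Res→B→Out: bottleneck 4, flow now 4.
Augment Res→C→Out: bottleneck 3, flow now 7.
Augment Res→B→D→Out: bottleneck 2, flow now 9.
No augmenting path remains; maximum flow = 9.
By max-flow min-cut, the minimum cut capacity equals the max flow.
In the residual graph, reachable from Res: {Res, B, D}.
Min-cut edges: Res→C (3), B→Out (4), D→Out (2); capacity 3 + 4 + 2 = 9.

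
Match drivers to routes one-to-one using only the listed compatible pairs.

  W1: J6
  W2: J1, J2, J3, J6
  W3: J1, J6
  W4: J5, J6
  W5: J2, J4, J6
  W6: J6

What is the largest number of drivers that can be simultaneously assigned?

Unit-capacity flow: source→left, listed edges, right→sink; max matching = max flow.
Augmenting path W1→J6 (+1); matched 1.
Augmenting path W2→J1 (+1); matched 2.
Augmenting path W4→J5 (+1); matched 3.
Augmenting path W5→J2 (+1); matched 4.
Augmenting path W3→J1→W2→J3 (+1); matched 5.
No augmenting path remains; maximum matching = 5.
König certificate: {W2, W3, W4, W5, J6} is a vertex cover of size 5 (every listed pair touches it), so no matching can be larger.

5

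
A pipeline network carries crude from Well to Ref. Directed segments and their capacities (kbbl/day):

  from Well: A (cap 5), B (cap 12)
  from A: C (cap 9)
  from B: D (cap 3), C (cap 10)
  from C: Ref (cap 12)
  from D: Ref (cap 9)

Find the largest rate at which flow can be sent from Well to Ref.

15

Augment Well→A→C→Ref: bottleneck 5, flow now 5.
Augment Well→B→C→Ref: bottleneck 7, flow now 12.
Augment Well→B→D→Ref: bottleneck 3, flow now 15.
No augmenting path remains; maximum flow = 15.
In the residual graph, reachable from Well: {Well, A, B, C}.
Min-cut edges: B→D (3), C→Ref (12); capacity 3 + 12 = 15.
This cut is saturated, so no flow can exceed 15.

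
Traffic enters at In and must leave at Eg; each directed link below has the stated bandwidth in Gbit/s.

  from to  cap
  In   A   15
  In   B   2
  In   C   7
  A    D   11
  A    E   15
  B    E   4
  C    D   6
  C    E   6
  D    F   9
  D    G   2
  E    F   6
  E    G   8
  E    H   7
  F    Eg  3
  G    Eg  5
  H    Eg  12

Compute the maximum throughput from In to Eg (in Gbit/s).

15

Augment In→A→D→F→Eg: bottleneck 3, flow now 3.
Augment In→A→D→G→Eg: bottleneck 2, flow now 5.
Augment In→A→E→G→Eg: bottleneck 3, flow now 8.
Augment In→A→E→H→Eg: bottleneck 7, flow now 15.
No augmenting path remains; maximum flow = 15.
In the residual graph, reachable from In: {In, A, B, C, D, E, F, G}.
Min-cut edges: E→H (7), F→Eg (3), G→Eg (5); capacity 7 + 3 + 5 = 15.
This cut is saturated, so no flow can exceed 15.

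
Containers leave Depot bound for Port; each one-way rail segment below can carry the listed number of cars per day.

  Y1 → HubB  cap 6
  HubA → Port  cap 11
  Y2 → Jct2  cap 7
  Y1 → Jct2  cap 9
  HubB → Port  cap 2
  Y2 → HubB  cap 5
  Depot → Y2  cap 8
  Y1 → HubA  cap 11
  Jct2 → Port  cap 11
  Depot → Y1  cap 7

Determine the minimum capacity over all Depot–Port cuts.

15

Augment Depot→Y1→HubA→Port: bottleneck 7, flow now 7.
Augment Depot→Y2→Jct2→Port: bottleneck 7, flow now 14.
Augment Depot→Y2→HubB→Port: bottleneck 1, flow now 15.
No augmenting path remains; maximum flow = 15.
By max-flow min-cut, the minimum cut capacity equals the max flow.
In the residual graph, reachable from Depot: {Depot}.
Min-cut edges: Depot→Y1 (7), Depot→Y2 (8); capacity 7 + 8 = 15.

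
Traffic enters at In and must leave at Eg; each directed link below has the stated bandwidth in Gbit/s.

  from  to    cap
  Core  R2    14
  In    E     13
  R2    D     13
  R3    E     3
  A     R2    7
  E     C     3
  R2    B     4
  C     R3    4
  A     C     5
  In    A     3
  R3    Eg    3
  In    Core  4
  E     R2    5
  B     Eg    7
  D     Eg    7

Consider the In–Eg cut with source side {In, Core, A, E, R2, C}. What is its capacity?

21

Edges leaving {In, Core, A, E, R2, C}: R2→D (13), R2→B (4), C→R3 (4).
Cut capacity = 13 + 4 + 4 = 21.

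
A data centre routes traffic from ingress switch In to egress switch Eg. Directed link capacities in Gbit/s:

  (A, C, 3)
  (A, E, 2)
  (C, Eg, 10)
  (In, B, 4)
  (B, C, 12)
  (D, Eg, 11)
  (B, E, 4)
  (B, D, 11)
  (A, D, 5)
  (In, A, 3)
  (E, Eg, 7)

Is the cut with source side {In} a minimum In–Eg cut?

Yes — it is a minimum cut (capacity 7).

Given cut capacity: 3 + 4 = 7.
Augment In→A→C→Eg: bottleneck 3, flow now 3.
Augment In→B→C→Eg: bottleneck 4, flow now 7.
No augmenting path remains; maximum flow = 7.
Cut capacity 7 equals the max flow, so it is a minimum cut.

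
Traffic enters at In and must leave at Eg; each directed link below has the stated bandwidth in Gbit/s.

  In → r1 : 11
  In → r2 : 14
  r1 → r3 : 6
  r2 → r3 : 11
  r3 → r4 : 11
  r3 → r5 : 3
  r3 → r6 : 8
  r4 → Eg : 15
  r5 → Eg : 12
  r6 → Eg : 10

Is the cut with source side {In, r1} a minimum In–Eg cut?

Given cut capacity: 14 + 6 = 20.
Augment In→r1→r3→r4→Eg: bottleneck 6, flow now 6.
Augment In→r2→r3→r4→Eg: bottleneck 5, flow now 11.
Augment In→r2→r3→r5→Eg: bottleneck 3, flow now 14.
Augment In→r2→r3→r6→Eg: bottleneck 3, flow now 17.
No augmenting path remains; maximum flow = 17.
In the residual graph, reachable from In: {In, r1, r2}.
Min-cut edges: r1→r3 (6), r2→r3 (11); capacity 6 + 11 = 17.
Cut capacity 20 exceeds the max flow 17, so it is not minimum.

No — its capacity is 20, but the minimum cut has capacity 17.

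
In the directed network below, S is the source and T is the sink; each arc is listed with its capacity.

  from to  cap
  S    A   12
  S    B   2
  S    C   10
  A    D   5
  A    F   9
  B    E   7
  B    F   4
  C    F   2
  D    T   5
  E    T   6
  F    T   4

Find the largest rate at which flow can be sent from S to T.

Augment S→A→D→T: bottleneck 5, flow now 5.
Augment S→A→F→T: bottleneck 4, flow now 9.
Augment S→B→E→T: bottleneck 2, flow now 11.
No augmenting path remains; maximum flow = 11.
In the residual graph, reachable from S: {S, A, C, F}.
Min-cut edges: S→B (2), A→D (5), F→T (4); capacity 2 + 5 + 4 = 11.
This cut is saturated, so no flow can exceed 11.

11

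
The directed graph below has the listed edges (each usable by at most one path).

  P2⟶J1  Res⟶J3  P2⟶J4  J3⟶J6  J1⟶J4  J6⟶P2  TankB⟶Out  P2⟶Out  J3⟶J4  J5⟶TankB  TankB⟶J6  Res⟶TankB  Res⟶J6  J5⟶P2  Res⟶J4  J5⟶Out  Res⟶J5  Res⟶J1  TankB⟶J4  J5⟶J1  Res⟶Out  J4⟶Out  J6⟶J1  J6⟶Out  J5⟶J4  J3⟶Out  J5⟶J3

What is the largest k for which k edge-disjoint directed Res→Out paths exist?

6

Assign every edge capacity 1; by Menger, the answer equals the max flow.
Path Res→Out (+1); total 1.
Path Res→J5→Out (+1); total 2.
Path Res→J3→Out (+1); total 3.
Path Res→TankB→Out (+1); total 4.
Path Res→J6→Out (+1); total 5.
Path Res→J4→Out (+1); total 6.
No residual Res→Out path; max flow = 6.
Certifying cut of size 6: {J4→Out, Res→J3, Res→J5, Res→J6, Res→Out, Res→TankB}.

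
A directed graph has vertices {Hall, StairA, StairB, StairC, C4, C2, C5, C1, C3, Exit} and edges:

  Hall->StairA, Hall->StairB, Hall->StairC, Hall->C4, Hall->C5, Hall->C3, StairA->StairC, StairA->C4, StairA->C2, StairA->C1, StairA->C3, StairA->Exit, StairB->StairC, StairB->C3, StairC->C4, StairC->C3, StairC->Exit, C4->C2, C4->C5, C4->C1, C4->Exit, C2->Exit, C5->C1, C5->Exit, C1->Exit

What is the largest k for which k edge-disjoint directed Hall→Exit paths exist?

Assign every edge capacity 1; by Menger, the answer equals the max flow.
Path Hall→StairA→Exit (+1); total 1.
Path Hall→StairC→Exit (+1); total 2.
Path Hall→C4→Exit (+1); total 3.
Path Hall→C5→Exit (+1); total 4.
Path Hall→StairB→StairC→C4→C2→Exit (+1); total 5.
No residual Hall→Exit path; max flow = 5.
Certifying cut of size 5: {Hall→C4, Hall→C5, Hall→StairA, Hall→StairB, Hall→StairC}.

5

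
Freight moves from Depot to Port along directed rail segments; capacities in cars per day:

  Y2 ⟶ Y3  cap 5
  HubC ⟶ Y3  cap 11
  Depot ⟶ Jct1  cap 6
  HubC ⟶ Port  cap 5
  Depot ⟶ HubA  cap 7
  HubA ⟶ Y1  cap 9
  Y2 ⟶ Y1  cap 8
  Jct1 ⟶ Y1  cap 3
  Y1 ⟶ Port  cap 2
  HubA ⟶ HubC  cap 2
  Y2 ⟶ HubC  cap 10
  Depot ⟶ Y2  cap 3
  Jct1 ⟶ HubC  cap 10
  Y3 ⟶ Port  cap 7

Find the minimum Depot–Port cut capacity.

13

Augment Depot→HubA→HubC→Port: bottleneck 2, flow now 2.
Augment Depot→HubA→Y1→Port: bottleneck 2, flow now 4.
Augment Depot→Y2→HubC→Port: bottleneck 3, flow now 7.
Augment Depot→Jct1→HubC→Y3→Port: bottleneck 6, flow now 13.
No augmenting path remains; maximum flow = 13.
By max-flow min-cut, the minimum cut capacity equals the max flow.
In the residual graph, reachable from Depot: {Depot, HubA, Y1}.
Min-cut edges: Depot→Y2 (3), Depot→Jct1 (6), HubA→HubC (2), Y1→Port (2); capacity 3 + 6 + 2 + 2 = 13.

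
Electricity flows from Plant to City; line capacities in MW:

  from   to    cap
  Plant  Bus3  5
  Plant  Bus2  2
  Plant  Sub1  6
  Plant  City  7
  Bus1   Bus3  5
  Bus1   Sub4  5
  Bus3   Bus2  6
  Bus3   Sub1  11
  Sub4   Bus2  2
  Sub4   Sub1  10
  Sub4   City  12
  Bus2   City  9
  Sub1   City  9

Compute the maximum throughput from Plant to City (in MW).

Augment Plant→City: bottleneck 7, flow now 7.
Augment Plant→Bus2→City: bottleneck 2, flow now 9.
Augment Plant→Sub1→City: bottleneck 6, flow now 15.
Augment Plant→Bus3→Bus2→City: bottleneck 5, flow now 20.
No augmenting path remains; maximum flow = 20.
In the residual graph, reachable from Plant: {Plant}.
Min-cut edges: Plant→Bus3 (5), Plant→Bus2 (2), Plant→Sub1 (6), Plant→City (7); capacity 5 + 2 + 6 + 7 = 20.
This cut is saturated, so no flow can exceed 20.

20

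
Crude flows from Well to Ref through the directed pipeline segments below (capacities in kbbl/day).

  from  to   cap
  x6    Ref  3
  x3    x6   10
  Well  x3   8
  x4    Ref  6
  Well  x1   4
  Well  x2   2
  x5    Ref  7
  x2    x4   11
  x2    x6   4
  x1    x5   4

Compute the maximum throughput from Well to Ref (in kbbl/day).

9

Augment Well→x1→x5→Ref: bottleneck 4, flow now 4.
Augment Well→x2→x4→Ref: bottleneck 2, flow now 6.
Augment Well→x3→x6→Ref: bottleneck 3, flow now 9.
No augmenting path remains; maximum flow = 9.
In the residual graph, reachable from Well: {Well, x3, x6}.
Min-cut edges: Well→x1 (4), Well→x2 (2), x6→Ref (3); capacity 4 + 2 + 3 = 9.
This cut is saturated, so no flow can exceed 9.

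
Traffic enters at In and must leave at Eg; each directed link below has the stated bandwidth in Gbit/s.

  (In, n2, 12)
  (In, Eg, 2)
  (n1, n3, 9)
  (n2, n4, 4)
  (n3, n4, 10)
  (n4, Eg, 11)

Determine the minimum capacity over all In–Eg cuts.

Augment In→Eg: bottleneck 2, flow now 2.
Augment In→n2→n4→Eg: bottleneck 4, flow now 6.
No augmenting path remains; maximum flow = 6.
By max-flow min-cut, the minimum cut capacity equals the max flow.
In the residual graph, reachable from In: {In, n2}.
Min-cut edges: In→Eg (2), n2→n4 (4); capacity 2 + 4 = 6.

6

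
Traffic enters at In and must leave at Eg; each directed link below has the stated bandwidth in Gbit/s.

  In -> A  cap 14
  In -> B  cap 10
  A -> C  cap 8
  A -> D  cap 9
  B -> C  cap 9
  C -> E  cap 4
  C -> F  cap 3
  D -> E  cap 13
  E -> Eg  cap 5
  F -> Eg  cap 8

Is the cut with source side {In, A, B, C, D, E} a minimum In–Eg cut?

Yes — it is a minimum cut (capacity 8).

Given cut capacity: 3 + 5 = 8.
Augment In→A→C→E→Eg: bottleneck 4, flow now 4.
Augment In→A→C→F→Eg: bottleneck 3, flow now 7.
Augment In→A→D→E→Eg: bottleneck 1, flow now 8.
No augmenting path remains; maximum flow = 8.
Cut capacity 8 equals the max flow, so it is a minimum cut.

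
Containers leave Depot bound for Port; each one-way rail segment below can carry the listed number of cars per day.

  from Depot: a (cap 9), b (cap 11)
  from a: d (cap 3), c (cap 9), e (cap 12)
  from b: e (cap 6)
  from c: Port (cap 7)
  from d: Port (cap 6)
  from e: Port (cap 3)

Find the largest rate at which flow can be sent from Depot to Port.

12

Augment Depot→a→c→Port: bottleneck 7, flow now 7.
Augment Depot→a→d→Port: bottleneck 2, flow now 9.
Augment Depot→b→e→Port: bottleneck 3, flow now 12.
No augmenting path remains; maximum flow = 12.
In the residual graph, reachable from Depot: {Depot, b, e}.
Min-cut edges: Depot→a (9), e→Port (3); capacity 9 + 3 = 12.
This cut is saturated, so no flow can exceed 12.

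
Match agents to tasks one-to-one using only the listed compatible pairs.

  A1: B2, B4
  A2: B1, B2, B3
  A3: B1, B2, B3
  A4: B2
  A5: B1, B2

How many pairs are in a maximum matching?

4

Unit-capacity flow: source→left, listed edges, right→sink; max matching = max flow.
Augmenting path A1→B2 (+1); matched 1.
Augmenting path A2→B1 (+1); matched 2.
Augmenting path A3→B3 (+1); matched 3.
Augmenting path A4→B2→A1→B4 (+1); matched 4.
No augmenting path remains; maximum matching = 4.
König certificate: {A1, B1, B2, B3} is a vertex cover of size 4 (every listed pair touches it), so no matching can be larger.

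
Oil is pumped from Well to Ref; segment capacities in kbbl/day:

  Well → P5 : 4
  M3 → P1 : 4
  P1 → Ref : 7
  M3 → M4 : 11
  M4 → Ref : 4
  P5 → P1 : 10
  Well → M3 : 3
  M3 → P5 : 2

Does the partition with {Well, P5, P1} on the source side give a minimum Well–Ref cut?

Given cut capacity: 3 + 7 = 10.
Augment Well→P5→P1→Ref: bottleneck 4, flow now 4.
Augment Well→M3→P1→Ref: bottleneck 3, flow now 7.
No augmenting path remains; maximum flow = 7.
In the residual graph, reachable from Well: {Well}.
Min-cut edges: Well→P5 (4), Well→M3 (3); capacity 4 + 3 = 7.
Cut capacity 10 exceeds the max flow 7, so it is not minimum.

No — its capacity is 10, but the minimum cut has capacity 7.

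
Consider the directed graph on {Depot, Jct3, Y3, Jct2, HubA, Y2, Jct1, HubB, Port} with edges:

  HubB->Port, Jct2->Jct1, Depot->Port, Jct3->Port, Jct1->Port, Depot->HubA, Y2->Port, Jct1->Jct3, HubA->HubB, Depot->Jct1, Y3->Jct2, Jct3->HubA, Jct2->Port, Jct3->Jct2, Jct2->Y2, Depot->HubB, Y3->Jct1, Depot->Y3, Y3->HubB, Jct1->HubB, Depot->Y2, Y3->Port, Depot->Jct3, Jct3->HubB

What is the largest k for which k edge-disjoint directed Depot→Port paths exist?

Assign every edge capacity 1; by Menger, the answer equals the max flow.
Path Depot→Port (+1); total 1.
Path Depot→Jct3→Port (+1); total 2.
Path Depot→Y3→Port (+1); total 3.
Path Depot→Y2→Port (+1); total 4.
Path Depot→Jct1→Port (+1); total 5.
Path Depot→HubB→Port (+1); total 6.
No residual Depot→Port path; max flow = 6.
Certifying cut of size 6: {Depot→Jct1, Depot→Jct3, Depot→Port, Depot→Y2, Depot→Y3, HubB→Port}.

6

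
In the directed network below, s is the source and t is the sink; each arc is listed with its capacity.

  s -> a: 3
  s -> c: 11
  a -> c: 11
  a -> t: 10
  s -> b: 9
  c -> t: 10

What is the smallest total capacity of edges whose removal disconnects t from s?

Augment s→a→t: bottleneck 3, flow now 3.
Augment s→c→t: bottleneck 10, flow now 13.
No augmenting path remains; maximum flow = 13.
By max-flow min-cut, the minimum cut capacity equals the max flow.
In the residual graph, reachable from s: {s, b, c}.
Min-cut edges: s→a (3), c→t (10); capacity 3 + 10 = 13.

13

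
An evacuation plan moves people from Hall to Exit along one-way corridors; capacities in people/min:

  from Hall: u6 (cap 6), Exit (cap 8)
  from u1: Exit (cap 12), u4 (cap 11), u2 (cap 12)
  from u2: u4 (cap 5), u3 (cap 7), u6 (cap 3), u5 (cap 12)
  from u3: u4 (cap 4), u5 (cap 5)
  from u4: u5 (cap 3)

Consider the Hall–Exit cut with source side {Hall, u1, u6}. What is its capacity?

43

Edges leaving {Hall, u1, u6}: Hall→Exit (8), u1→u2 (12), u1→u4 (11), u1→Exit (12).
Cut capacity = 8 + 12 + 11 + 12 = 43.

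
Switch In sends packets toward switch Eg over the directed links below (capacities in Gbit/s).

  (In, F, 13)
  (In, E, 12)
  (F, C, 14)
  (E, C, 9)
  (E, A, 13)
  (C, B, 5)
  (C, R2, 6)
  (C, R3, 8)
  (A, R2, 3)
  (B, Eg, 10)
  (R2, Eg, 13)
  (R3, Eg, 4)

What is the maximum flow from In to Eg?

Augment In→F→C→B→Eg: bottleneck 5, flow now 5.
Augment In→F→C→R2→Eg: bottleneck 6, flow now 11.
Augment In→F→C→R3→Eg: bottleneck 2, flow now 13.
Augment In→E→C→R3→Eg: bottleneck 2, flow now 15.
Augment In→E→A→R2→Eg: bottleneck 3, flow now 18.
No augmenting path remains; maximum flow = 18.
In the residual graph, reachable from In: {In, F, E, C, A, R3}.
Min-cut edges: C→B (5), C→R2 (6), A→R2 (3), R3→Eg (4); capacity 5 + 6 + 3 + 4 = 18.
This cut is saturated, so no flow can exceed 18.

18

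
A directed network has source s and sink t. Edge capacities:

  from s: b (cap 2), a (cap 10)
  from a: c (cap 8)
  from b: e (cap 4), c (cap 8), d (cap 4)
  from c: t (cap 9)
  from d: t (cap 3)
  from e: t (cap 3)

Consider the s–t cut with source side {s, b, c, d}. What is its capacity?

Edges leaving {s, b, c, d}: s→a (10), b→e (4), c→t (9), d→t (3).
Cut capacity = 10 + 4 + 9 + 3 = 26.

26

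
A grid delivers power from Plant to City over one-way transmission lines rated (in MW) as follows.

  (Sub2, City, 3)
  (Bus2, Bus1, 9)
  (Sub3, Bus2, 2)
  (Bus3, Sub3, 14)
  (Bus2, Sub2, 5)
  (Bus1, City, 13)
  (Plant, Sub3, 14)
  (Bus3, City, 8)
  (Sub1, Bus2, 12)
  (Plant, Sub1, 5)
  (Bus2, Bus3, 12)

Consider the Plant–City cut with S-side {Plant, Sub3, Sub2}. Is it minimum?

No — its capacity is 10, but the minimum cut has capacity 7.

Given cut capacity: 5 + 2 + 3 = 10.
Augment Plant→Sub1→Bus2→Bus1→City: bottleneck 5, flow now 5.
Augment Plant→Sub3→Bus2→Bus1→City: bottleneck 2, flow now 7.
No augmenting path remains; maximum flow = 7.
In the residual graph, reachable from Plant: {Plant, Sub3}.
Min-cut edges: Plant→Sub1 (5), Sub3→Bus2 (2); capacity 5 + 2 = 7.
Cut capacity 10 exceeds the max flow 7, so it is not minimum.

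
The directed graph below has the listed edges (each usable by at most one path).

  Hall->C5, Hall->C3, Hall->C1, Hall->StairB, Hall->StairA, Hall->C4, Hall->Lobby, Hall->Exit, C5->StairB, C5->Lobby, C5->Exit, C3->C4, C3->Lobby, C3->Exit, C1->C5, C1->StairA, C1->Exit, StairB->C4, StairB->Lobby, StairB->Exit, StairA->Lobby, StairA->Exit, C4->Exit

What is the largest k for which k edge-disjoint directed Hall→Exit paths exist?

7

Assign every edge capacity 1; by Menger, the answer equals the max flow.
Path Hall→Exit (+1); total 1.
Path Hall→C5→Exit (+1); total 2.
Path Hall→C3→Exit (+1); total 3.
Path Hall→C1→Exit (+1); total 4.
Path Hall→StairB→Exit (+1); total 5.
Path Hall→StairA→Exit (+1); total 6.
Path Hall→C4→Exit (+1); total 7.
No residual Hall→Exit path; max flow = 7.
Certifying cut of size 7: {Hall→C1, Hall→C3, Hall→C4, Hall→C5, Hall→Exit, Hall→StairA, Hall→StairB}.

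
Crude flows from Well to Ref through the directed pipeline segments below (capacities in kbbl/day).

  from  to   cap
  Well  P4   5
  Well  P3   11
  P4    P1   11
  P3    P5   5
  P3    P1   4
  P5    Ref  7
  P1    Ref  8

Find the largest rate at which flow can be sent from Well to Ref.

Augment Well→P4→P1→Ref: bottleneck 5, flow now 5.
Augment Well→P3→P5→Ref: bottleneck 5, flow now 10.
Augment Well→P3→P1→Ref: bottleneck 3, flow now 13.
No augmenting path remains; maximum flow = 13.
In the residual graph, reachable from Well: {Well, P4, P3, P1}.
Min-cut edges: P3→P5 (5), P1→Ref (8); capacity 5 + 8 = 13.
This cut is saturated, so no flow can exceed 13.

13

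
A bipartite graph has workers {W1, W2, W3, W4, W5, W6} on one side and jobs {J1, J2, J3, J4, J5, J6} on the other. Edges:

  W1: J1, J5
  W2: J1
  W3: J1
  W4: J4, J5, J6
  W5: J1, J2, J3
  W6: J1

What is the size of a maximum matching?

Unit-capacity flow: source→left, listed edges, right→sink; max matching = max flow.
Augmenting path W1→J1 (+1); matched 1.
Augmenting path W4→J4 (+1); matched 2.
Augmenting path W5→J2 (+1); matched 3.
Augmenting path W2→J1→W1→J5 (+1); matched 4.
No augmenting path remains; maximum matching = 4.
König certificate: {W1, W4, W5, J1} is a vertex cover of size 4 (every listed pair touches it), so no matching can be larger.

4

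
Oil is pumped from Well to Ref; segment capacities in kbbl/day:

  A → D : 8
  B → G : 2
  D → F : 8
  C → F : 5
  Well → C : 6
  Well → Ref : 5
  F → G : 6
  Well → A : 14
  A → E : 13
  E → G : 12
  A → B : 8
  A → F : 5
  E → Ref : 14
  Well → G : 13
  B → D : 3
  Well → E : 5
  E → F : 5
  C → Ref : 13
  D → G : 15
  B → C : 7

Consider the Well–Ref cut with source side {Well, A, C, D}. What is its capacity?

Edges leaving {Well, A, C, D}: Well→E (5), Well→G (13), Well→Ref (5), A→B (8), A→E (13), A→F (5), C→F (5), C→Ref (13), D→F (8), D→G (15).
Cut capacity = 5 + 13 + 5 + 8 + 13 + 5 + 5 + 13 + 8 + 15 = 90.

90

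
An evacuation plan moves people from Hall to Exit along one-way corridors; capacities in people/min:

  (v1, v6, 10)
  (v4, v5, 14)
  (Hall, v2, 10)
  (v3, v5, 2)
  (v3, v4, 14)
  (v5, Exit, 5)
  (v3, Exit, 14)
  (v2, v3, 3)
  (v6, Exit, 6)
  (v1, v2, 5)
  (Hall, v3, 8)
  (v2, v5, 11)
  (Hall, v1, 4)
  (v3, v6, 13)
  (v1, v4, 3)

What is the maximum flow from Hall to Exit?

Augment Hall→v3→Exit: bottleneck 8, flow now 8.
Augment Hall→v1→v6→Exit: bottleneck 4, flow now 12.
Augment Hall→v2→v3→Exit: bottleneck 3, flow now 15.
Augment Hall→v2→v5→Exit: bottleneck 5, flow now 20.
No augmenting path remains; maximum flow = 20.
In the residual graph, reachable from Hall: {Hall, v2, v5}.
Min-cut edges: Hall→v1 (4), Hall→v3 (8), v2→v3 (3), v5→Exit (5); capacity 4 + 8 + 3 + 5 = 20.
This cut is saturated, so no flow can exceed 20.

20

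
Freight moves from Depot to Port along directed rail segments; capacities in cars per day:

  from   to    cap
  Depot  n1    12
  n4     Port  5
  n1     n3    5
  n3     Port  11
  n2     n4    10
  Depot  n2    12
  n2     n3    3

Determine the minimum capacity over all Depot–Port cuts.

Augment Depot→n1→n3→Port: bottleneck 5, flow now 5.
Augment Depot→n2→n3→Port: bottleneck 3, flow now 8.
Augment Depot→n2→n4→Port: bottleneck 5, flow now 13.
No augmenting path remains; maximum flow = 13.
By max-flow min-cut, the minimum cut capacity equals the max flow.
In the residual graph, reachable from Depot: {Depot, n1, n2, n4}.
Min-cut edges: n1→n3 (5), n2→n3 (3), n4→Port (5); capacity 5 + 3 + 5 = 13.

13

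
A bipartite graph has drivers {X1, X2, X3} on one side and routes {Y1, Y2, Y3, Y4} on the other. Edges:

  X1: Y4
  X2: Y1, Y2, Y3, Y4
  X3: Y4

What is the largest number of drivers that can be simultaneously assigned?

Unit-capacity flow: source→left, listed edges, right→sink; max matching = max flow.
Augmenting path X1→Y4 (+1); matched 1.
Augmenting path X2→Y1 (+1); matched 2.
No augmenting path remains; maximum matching = 2.
König certificate: {X2, Y4} is a vertex cover of size 2 (every listed pair touches it), so no matching can be larger.

2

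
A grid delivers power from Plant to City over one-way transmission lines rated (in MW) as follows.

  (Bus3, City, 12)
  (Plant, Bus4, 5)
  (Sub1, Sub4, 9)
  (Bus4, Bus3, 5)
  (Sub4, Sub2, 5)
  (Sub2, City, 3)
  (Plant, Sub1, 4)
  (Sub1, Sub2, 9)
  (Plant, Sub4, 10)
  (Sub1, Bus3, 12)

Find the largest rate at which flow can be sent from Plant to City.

Augment Plant→Sub1→Bus3→City: bottleneck 4, flow now 4.
Augment Plant→Sub4→Sub2→City: bottleneck 3, flow now 7.
Augment Plant→Bus4→Bus3→City: bottleneck 5, flow now 12.
No augmenting path remains; maximum flow = 12.
In the residual graph, reachable from Plant: {Plant, Sub4, Sub2}.
Min-cut edges: Plant→Sub1 (4), Plant→Bus4 (5), Sub2→City (3); capacity 4 + 5 + 3 = 12.
This cut is saturated, so no flow can exceed 12.

12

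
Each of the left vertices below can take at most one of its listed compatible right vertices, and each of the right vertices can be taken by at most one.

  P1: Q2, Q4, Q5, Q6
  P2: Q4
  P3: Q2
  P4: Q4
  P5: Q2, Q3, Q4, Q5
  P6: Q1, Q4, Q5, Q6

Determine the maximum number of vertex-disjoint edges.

5

Unit-capacity flow: source→left, listed edges, right→sink; max matching = max flow.
Augmenting path P1→Q2 (+1); matched 1.
Augmenting path P2→Q4 (+1); matched 2.
Augmenting path P5→Q3 (+1); matched 3.
Augmenting path P6→Q1 (+1); matched 4.
Augmenting path P3→Q2→P1→Q5 (+1); matched 5.
No augmenting path remains; maximum matching = 5.
König certificate: {P1, P3, P5, P6, Q4} is a vertex cover of size 5 (every listed pair touches it), so no matching can be larger.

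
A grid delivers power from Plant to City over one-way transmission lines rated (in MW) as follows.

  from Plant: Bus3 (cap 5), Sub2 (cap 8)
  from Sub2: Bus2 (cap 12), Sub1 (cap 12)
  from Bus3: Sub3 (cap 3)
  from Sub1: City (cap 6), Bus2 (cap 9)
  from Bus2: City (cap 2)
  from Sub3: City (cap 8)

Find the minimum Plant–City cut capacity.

11

Augment Plant→Sub2→Sub1→City: bottleneck 6, flow now 6.
Augment Plant→Sub2→Bus2→City: bottleneck 2, flow now 8.
Augment Plant→Bus3→Sub3→City: bottleneck 3, flow now 11.
No augmenting path remains; maximum flow = 11.
By max-flow min-cut, the minimum cut capacity equals the max flow.
In the residual graph, reachable from Plant: {Plant, Bus3}.
Min-cut edges: Plant→Sub2 (8), Bus3→Sub3 (3); capacity 8 + 3 = 11.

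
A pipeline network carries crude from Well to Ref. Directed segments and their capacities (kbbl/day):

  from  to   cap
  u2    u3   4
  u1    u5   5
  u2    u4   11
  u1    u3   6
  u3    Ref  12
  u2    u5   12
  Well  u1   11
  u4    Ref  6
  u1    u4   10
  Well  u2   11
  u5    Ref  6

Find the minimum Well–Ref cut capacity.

Augment Well→u1→u3→Ref: bottleneck 6, flow now 6.
Augment Well→u1→u4→Ref: bottleneck 5, flow now 11.
Augment Well→u2→u3→Ref: bottleneck 4, flow now 15.
Augment Well→u2→u4→Ref: bottleneck 1, flow now 16.
Augment Well→u2→u5→Ref: bottleneck 6, flow now 22.
No augmenting path remains; maximum flow = 22.
By max-flow min-cut, the minimum cut capacity equals the max flow.
In the residual graph, reachable from Well: {Well}.
Min-cut edges: Well→u1 (11), Well→u2 (11); capacity 11 + 11 = 22.

22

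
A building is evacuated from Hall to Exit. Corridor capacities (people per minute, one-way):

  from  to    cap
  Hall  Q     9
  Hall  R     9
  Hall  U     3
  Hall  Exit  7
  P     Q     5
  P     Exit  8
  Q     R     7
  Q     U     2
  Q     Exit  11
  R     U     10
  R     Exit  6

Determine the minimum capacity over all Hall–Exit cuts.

22

Augment Hall→Exit: bottleneck 7, flow now 7.
Augment Hall→Q→Exit: bottleneck 9, flow now 16.
Augment Hall→R→Exit: bottleneck 6, flow now 22.
No augmenting path remains; maximum flow = 22.
By max-flow min-cut, the minimum cut capacity equals the max flow.
In the residual graph, reachable from Hall: {Hall, R, U}.
Min-cut edges: Hall→Q (9), Hall→Exit (7), R→Exit (6); capacity 9 + 7 + 6 = 22.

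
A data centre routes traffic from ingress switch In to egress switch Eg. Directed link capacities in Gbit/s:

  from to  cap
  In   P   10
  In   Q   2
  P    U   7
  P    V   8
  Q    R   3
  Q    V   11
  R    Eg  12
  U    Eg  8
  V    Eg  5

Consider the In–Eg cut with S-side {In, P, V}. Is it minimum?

Given cut capacity: 2 + 7 + 5 = 14.
Augment In→P→U→Eg: bottleneck 7, flow now 7.
Augment In→P→V→Eg: bottleneck 3, flow now 10.
Augment In→Q→R→Eg: bottleneck 2, flow now 12.
No augmenting path remains; maximum flow = 12.
In the residual graph, reachable from In: {In}.
Min-cut edges: In→P (10), In→Q (2); capacity 10 + 2 = 12.
Cut capacity 14 exceeds the max flow 12, so it is not minimum.

No — its capacity is 14, but the minimum cut has capacity 12.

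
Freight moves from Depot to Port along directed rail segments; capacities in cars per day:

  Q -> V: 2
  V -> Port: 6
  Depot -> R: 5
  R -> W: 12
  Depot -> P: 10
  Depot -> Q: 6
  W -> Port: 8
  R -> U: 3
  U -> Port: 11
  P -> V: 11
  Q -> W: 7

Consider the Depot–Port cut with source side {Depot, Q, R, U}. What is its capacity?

Edges leaving {Depot, Q, R, U}: Depot→P (10), Q→V (2), Q→W (7), R→W (12), U→Port (11).
Cut capacity = 10 + 2 + 7 + 12 + 11 = 42.

42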